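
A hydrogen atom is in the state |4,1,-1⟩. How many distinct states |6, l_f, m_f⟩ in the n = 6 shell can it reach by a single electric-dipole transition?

E1 requires Δl = ±1, so l_f ∈ {0, 2}; with 0 ≤ l_f ≤ n_f−1 = 5, the allowed l_f values are {0, 2}.
For l_f = 0: m_f ∈ {m_i−1, m_i, m_i+1} ∩ [−0, 0] = {0} → 1 state.
For l_f = 2: m_f ∈ {m_i−1, m_i, m_i+1} ∩ [−2, 2] = {-2, -1, 0} → 3 states.
Total: 4.

4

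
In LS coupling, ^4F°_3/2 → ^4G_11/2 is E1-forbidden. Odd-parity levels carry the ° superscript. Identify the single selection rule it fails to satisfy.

the ΔJ = 0, ±1 rule

ΔS = 0: S: 3/2 → 3/2 — passes.
Parity must change: odd → even — passes.
ΔJ = 0, ±1 (not J=0↔0): J: 3/2 → 11/2, ΔJ = +4 — fails.
ΔL = 0, ±1 (not L=0↔0): L: 3 → 4, ΔL = +1 — passes.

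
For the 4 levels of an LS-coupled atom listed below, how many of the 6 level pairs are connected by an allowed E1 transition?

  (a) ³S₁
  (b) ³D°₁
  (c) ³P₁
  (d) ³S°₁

(a)–(b): forbidden (ΔL).
(a)–(c): forbidden (parity).
(a)–(d): forbidden (ΔL).
(b)–(c): allowed.
(b)–(d): forbidden (parity, ΔL).
(c)–(d): allowed.
Allowed pairs: 2 of 6.

2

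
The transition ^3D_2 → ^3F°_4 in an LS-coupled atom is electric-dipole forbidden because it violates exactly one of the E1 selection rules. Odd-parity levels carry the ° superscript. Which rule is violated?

Parity must change: even → odd — ok.
ΔL = 0, ±1 (not L=0↔0): L: 2 → 3, ΔL = +1 — ok.
ΔJ = 0, ±1 (not J=0↔0): J: 2 → 4, ΔJ = +2 — fails.
ΔS = 0: S: 1 → 1 — ok.

the ΔJ = 0, ±1 rule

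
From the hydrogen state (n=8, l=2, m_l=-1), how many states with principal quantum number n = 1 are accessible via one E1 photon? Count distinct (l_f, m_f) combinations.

0

E1 requires l_f ∈ {1, 3}, but neither lies in [0, 0], so no final state is reachable.
Total: 0.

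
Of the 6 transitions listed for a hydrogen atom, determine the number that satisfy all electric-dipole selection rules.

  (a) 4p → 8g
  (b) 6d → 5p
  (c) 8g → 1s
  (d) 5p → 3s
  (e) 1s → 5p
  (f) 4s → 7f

3

(a) forbidden — Δl = +3 (E1 requires Δl = ±1)
(b) allowed
(c) forbidden — Δl = -4 (E1 requires Δl = ±1)
(d) allowed
(e) allowed
(f) forbidden — Δl = +3 (E1 requires Δl = ±1)
Total allowed: 3 of 6.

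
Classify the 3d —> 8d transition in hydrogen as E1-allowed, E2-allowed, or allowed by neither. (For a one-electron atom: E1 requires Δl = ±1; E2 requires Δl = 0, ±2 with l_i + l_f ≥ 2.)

E2

Δl = 2 − 2 = +0; l_i + l_f = 4.
E1 (Δl = ±1): not satisfied.
E2 (Δl = 0,±2, l_i+l_f ≥ 2): satisfied.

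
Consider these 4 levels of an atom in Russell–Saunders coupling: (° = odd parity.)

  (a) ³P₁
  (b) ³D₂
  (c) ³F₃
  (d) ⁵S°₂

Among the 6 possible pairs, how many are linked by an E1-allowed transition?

0

(a)–(b): forbidden (parity).
(a)–(c): forbidden (parity, ΔL, ΔJ).
(a)–(d): forbidden (ΔS).
(b)–(c): forbidden (parity).
(b)–(d): forbidden (ΔS, ΔL).
(c)–(d): forbidden (ΔS, ΔL).
Allowed pairs: 0 of 6.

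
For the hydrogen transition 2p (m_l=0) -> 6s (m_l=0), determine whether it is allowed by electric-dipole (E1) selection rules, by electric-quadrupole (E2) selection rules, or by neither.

E1

Δl = 0 − 1 = -1; l_i + l_f = 1.
Δm_l = +0.
E1 (Δl = ±1, |Δm_l| ≤ 1): satisfied.
E2 (Δl = 0,±2, l_i+l_f ≥ 2, |Δm_l| ≤ 2): not satisfied.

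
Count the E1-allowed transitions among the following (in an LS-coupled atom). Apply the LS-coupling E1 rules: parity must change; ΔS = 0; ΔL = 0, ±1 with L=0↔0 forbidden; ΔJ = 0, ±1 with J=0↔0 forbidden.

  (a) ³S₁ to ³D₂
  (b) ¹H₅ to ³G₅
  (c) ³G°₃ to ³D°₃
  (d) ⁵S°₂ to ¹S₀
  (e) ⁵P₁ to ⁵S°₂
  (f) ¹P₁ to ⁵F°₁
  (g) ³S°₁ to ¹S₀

1

(a) forbidden (parity, ΔL fail)
(b) forbidden (parity, ΔS fail)
(c) forbidden (parity, ΔL fail)
(d) forbidden (ΔS, ΔL, ΔJ fail)
(e) allowed
(f) forbidden (ΔS, ΔL fail)
(g) forbidden (ΔS, ΔL fail)
Total allowed: 1 of 7.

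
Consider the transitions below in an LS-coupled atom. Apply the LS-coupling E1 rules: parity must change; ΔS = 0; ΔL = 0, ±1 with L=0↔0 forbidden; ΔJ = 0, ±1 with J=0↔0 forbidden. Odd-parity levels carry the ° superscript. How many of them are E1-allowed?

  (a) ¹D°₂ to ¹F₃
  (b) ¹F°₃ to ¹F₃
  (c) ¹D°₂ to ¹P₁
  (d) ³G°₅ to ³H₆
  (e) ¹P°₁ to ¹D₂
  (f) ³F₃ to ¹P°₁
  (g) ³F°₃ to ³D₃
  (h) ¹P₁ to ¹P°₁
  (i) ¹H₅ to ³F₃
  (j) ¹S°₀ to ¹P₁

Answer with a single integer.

(a) allowed
(b) allowed
(c) allowed
(d) allowed
(e) allowed
(f) forbidden (ΔS, ΔL, ΔJ fail)
(g) allowed
(h) allowed
(i) forbidden (parity, ΔS, ΔL, ΔJ fail)
(j) allowed
Total allowed: 8 of 10.

8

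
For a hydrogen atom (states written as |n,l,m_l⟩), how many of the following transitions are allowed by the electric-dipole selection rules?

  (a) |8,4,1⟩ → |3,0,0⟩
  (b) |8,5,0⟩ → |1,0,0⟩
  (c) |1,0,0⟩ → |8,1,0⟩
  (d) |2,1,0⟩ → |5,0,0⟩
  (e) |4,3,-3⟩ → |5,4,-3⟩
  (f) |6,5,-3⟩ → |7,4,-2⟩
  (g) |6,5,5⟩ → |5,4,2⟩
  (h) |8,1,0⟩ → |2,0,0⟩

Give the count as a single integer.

(a) forbidden — Δl = -4 (E1 requires Δl = ±1)
(b) forbidden — Δl = -5 (E1 requires Δl = ±1)
(c) allowed
(d) allowed
(e) allowed
(f) allowed
(g) forbidden — Δm_l = -3 (E1 requires Δm_l = 0, ±1)
(h) allowed
Total allowed: 5 of 8.

5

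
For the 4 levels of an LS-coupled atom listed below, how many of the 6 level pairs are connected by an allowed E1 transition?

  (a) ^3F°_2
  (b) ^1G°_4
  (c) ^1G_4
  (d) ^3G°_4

(a)–(b): forbidden (parity, ΔS, ΔJ).
(a)–(c): forbidden (ΔS, ΔJ).
(a)–(d): forbidden (parity, ΔJ).
(b)–(c): allowed.
(b)–(d): forbidden (parity, ΔS).
(c)–(d): forbidden (ΔS).
Allowed pairs: 1 of 6.

1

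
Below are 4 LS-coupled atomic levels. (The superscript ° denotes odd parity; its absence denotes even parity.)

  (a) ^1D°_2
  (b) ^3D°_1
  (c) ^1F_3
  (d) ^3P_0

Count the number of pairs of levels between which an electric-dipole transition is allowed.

(a)–(b): forbidden (parity, ΔS).
(a)–(c): allowed.
(a)–(d): forbidden (ΔS, ΔJ).
(b)–(c): forbidden (ΔS, ΔJ).
(b)–(d): allowed.
(c)–(d): forbidden (parity, ΔS, ΔL, ΔJ).
Allowed pairs: 2 of 6.

2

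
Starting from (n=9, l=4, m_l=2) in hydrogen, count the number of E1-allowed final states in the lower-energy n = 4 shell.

E1 requires Δl = ±1, so l_f ∈ {3, 5}; with 0 ≤ l_f ≤ n_f−1 = 3, the allowed l_f values are {3}.
For l_f = 3: m_f ∈ {m_i−1, m_i, m_i+1} ∩ [−3, 3] = {1, 2, 3} → 3 states.
Total: 3.

3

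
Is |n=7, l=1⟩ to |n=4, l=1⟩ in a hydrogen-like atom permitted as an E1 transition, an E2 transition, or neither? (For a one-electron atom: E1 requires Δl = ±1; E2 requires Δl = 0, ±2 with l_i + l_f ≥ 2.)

E2

Δl = 1 − 1 = +0; l_i + l_f = 2.
E1 (Δl = ±1): not satisfied.
E2 (Δl = 0,±2, l_i+l_f ≥ 2): satisfied.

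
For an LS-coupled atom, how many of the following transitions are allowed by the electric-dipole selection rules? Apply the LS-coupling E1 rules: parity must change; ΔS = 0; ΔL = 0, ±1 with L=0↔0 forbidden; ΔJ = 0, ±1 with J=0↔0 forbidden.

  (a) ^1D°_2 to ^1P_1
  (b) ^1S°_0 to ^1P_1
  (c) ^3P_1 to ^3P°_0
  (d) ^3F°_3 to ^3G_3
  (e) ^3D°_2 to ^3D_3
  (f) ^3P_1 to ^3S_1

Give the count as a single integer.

(a) allowed
(b) allowed
(c) allowed
(d) allowed
(e) allowed
(f) forbidden (parity fails)
Total allowed: 5 of 6.

5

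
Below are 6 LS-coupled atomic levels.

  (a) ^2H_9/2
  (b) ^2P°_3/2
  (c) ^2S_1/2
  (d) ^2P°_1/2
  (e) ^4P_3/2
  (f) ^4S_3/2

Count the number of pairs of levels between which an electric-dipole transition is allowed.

(a)–(b): forbidden (ΔL, ΔJ).
(a)–(c): forbidden (parity, ΔL, ΔJ).
(a)–(d): forbidden (ΔL, ΔJ).
(a)–(e): forbidden (parity, ΔS, ΔL, ΔJ).
(a)–(f): forbidden (parity, ΔS, ΔL, ΔJ).
(b)–(c): allowed.
(b)–(d): forbidden (parity).
(b)–(e): forbidden (ΔS).
(b)–(f): forbidden (ΔS).
(c)–(d): allowed.
(c)–(e): forbidden (parity, ΔS).
(c)–(f): forbidden (parity, ΔS, ΔL).
(d)–(e): forbidden (ΔS).
(d)–(f): forbidden (ΔS).
(e)–(f): forbidden (parity).
Allowed pairs: 2 of 15.

2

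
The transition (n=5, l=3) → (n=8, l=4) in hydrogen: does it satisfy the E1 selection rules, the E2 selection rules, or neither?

E1

Δl = 4 − 3 = +1; l_i + l_f = 7.
E1 (Δl = ±1): satisfied.
E2 (Δl = 0,±2, l_i+l_f ≥ 2): not satisfied.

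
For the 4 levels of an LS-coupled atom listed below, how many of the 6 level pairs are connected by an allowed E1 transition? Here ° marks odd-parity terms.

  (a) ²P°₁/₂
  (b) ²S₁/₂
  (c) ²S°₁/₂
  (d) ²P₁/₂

3

(a)–(b): allowed.
(a)–(c): forbidden (parity).
(a)–(d): allowed.
(b)–(c): forbidden (ΔL).
(b)–(d): forbidden (parity).
(c)–(d): allowed.
Allowed pairs: 3 of 6.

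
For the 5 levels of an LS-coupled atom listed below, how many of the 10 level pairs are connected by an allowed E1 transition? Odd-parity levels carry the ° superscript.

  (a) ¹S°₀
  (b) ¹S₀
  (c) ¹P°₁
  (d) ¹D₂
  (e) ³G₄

2

(a)–(b): forbidden (ΔL, ΔJ).
(a)–(c): forbidden (parity).
(a)–(d): forbidden (ΔL, ΔJ).
(a)–(e): forbidden (ΔS, ΔL, ΔJ).
(b)–(c): allowed.
(b)–(d): forbidden (parity, ΔL, ΔJ).
(b)–(e): forbidden (parity, ΔS, ΔL, ΔJ).
(c)–(d): allowed.
(c)–(e): forbidden (ΔS, ΔL, ΔJ).
(d)–(e): forbidden (parity, ΔS, ΔL, ΔJ).
Allowed pairs: 2 of 10.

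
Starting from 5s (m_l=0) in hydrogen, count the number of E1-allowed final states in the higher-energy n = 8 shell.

E1 requires Δl = ±1, so l_f ∈ {-1, 1}; with 0 ≤ l_f ≤ n_f−1 = 7, the allowed l_f values are {1}.
For l_f = 1: m_f ∈ {m_i−1, m_i, m_i+1} ∩ [−1, 1] = {-1, 0, 1} → 3 states.
Total: 3.

3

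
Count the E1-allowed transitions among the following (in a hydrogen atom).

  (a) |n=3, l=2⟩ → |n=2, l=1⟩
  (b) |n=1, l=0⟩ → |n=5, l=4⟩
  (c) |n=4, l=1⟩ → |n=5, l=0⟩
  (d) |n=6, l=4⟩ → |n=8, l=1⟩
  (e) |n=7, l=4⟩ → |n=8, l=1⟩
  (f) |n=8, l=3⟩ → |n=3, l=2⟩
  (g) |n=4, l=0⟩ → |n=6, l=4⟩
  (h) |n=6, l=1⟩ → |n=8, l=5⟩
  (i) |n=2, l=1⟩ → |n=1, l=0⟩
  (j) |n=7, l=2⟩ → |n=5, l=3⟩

(a) allowed
(b) forbidden — Δl = +4 (E1 requires Δl = ±1)
(c) allowed
(d) forbidden — Δl = -3 (E1 requires Δl = ±1)
(e) forbidden — Δl = -3 (E1 requires Δl = ±1)
(f) allowed
(g) forbidden — Δl = +4 (E1 requires Δl = ±1)
(h) forbidden — Δl = +4 (E1 requires Δl = ±1)
(i) allowed
(j) allowed
Total allowed: 5 of 10.

5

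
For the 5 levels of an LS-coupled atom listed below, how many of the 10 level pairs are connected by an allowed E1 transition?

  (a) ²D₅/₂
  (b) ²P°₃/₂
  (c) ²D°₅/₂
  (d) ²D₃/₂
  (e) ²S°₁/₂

(a)–(b): allowed.
(a)–(c): allowed.
(a)–(d): forbidden (parity).
(a)–(e): forbidden (ΔL, ΔJ).
(b)–(c): forbidden (parity).
(b)–(d): allowed.
(b)–(e): forbidden (parity).
(c)–(d): allowed.
(c)–(e): forbidden (parity, ΔL, ΔJ).
(d)–(e): forbidden (ΔL).
Allowed pairs: 4 of 10.

4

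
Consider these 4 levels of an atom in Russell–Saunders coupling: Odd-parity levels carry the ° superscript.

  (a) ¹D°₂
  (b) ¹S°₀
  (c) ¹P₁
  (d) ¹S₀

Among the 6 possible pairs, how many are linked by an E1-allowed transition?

(a)–(b): forbidden (parity, ΔL, ΔJ).
(a)–(c): allowed.
(a)–(d): forbidden (ΔL, ΔJ).
(b)–(c): allowed.
(b)–(d): forbidden (ΔL, ΔJ).
(c)–(d): forbidden (parity).
Allowed pairs: 2 of 6.

2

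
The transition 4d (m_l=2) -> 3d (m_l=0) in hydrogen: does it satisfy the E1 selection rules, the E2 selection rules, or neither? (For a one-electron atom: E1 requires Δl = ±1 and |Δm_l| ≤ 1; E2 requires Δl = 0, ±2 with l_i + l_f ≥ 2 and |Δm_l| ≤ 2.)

Δl = 2 − 2 = +0; l_i + l_f = 4.
Δm_l = -2.
E1 (Δl = ±1, |Δm_l| ≤ 1): not satisfied.
E2 (Δl = 0,±2, l_i+l_f ≥ 2, |Δm_l| ≤ 2): satisfied.

E2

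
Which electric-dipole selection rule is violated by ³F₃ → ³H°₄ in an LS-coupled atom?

Parity must change: even → odd — ✓.
ΔS = 0: S: 1 → 1 — ✓.
ΔL = 0, ±1 (not L=0↔0): L: 3 → 5, ΔL = +2 — ✗.
ΔJ = 0, ±1 (not J=0↔0): J: 3 → 4, ΔJ = +1 — ✓.

the ΔL = 0, ±1 rule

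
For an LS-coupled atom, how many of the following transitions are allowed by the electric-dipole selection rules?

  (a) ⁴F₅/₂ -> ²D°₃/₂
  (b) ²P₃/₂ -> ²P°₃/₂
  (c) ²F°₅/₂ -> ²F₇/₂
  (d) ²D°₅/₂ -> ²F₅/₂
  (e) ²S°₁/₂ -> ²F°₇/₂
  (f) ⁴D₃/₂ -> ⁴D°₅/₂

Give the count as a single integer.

(a) forbidden (ΔS fails)
(b) allowed
(c) allowed
(d) allowed
(e) forbidden (parity, ΔL, ΔJ fail)
(f) allowed
Total allowed: 4 of 6.

4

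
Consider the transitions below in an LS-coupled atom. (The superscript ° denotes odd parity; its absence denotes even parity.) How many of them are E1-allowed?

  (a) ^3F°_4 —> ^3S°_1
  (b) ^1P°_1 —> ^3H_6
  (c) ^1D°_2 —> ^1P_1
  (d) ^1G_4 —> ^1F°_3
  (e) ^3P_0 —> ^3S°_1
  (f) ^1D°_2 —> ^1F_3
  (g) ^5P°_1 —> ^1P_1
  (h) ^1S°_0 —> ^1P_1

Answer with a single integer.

(a) forbidden (parity, ΔL, ΔJ fail)
(b) forbidden (ΔS, ΔL, ΔJ fail)
(c) allowed
(d) allowed
(e) allowed
(f) allowed
(g) forbidden (ΔS fails)
(h) allowed
Total allowed: 5 of 8.

5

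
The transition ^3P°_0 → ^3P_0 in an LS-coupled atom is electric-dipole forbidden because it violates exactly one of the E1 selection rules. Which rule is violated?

Initial level: S=1, L=1, J=0, parity odd. Final level: S=1, L=1, J=0, parity even.
Parity must change: odd → even — ✓.
ΔS = 0: S: 1 → 1 — ✓.
ΔL = 0, ±1 (not L=0↔0): L: 1 → 1, ΔL = +0 — ✓.
ΔJ = 0, ±1 (not J=0↔0): J: 0 → 0, ΔJ = +0 — ✗.

the J=0 ↔ J=0 exclusion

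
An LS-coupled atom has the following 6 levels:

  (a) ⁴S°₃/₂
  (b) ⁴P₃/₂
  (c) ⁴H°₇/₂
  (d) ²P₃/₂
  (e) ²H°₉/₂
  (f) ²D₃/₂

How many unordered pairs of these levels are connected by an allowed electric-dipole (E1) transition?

(a)–(b): allowed.
(a)–(c): forbidden (parity, ΔL, ΔJ).
(a)–(d): forbidden (ΔS).
(a)–(e): forbidden (parity, ΔS, ΔL, ΔJ).
(a)–(f): forbidden (ΔS, ΔL).
(b)–(c): forbidden (ΔL, ΔJ).
(b)–(d): forbidden (parity, ΔS).
(b)–(e): forbidden (ΔS, ΔL, ΔJ).
(b)–(f): forbidden (parity, ΔS).
(c)–(d): forbidden (ΔS, ΔL, ΔJ).
(c)–(e): forbidden (parity, ΔS).
(c)–(f): forbidden (ΔS, ΔL, ΔJ).
(d)–(e): forbidden (ΔL, ΔJ).
(d)–(f): forbidden (parity).
(e)–(f): forbidden (ΔL, ΔJ).
Allowed pairs: 1 of 15.

1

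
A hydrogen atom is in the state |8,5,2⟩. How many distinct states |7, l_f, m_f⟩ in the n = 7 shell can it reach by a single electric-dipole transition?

E1 requires Δl = ±1, so l_f ∈ {4, 6}; with 0 ≤ l_f ≤ n_f−1 = 6, the allowed l_f values are {4, 6}.
For l_f = 4: m_f ∈ {m_i−1, m_i, m_i+1} ∩ [−4, 4] = {1, 2, 3} → 3 states.
For l_f = 6: m_f ∈ {m_i−1, m_i, m_i+1} ∩ [−6, 6] = {1, 2, 3} → 3 states.
Total: 6.

6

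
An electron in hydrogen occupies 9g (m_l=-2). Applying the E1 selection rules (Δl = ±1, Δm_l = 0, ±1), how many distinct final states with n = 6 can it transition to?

E1 requires Δl = ±1, so l_f ∈ {3, 5}; with 0 ≤ l_f ≤ n_f−1 = 5, the allowed l_f values are {3, 5}.
For l_f = 3: m_f ∈ {m_i−1, m_i, m_i+1} ∩ [−3, 3] = {-3, -2, -1} → 3 states.
For l_f = 5: m_f ∈ {m_i−1, m_i, m_i+1} ∩ [−5, 5] = {-3, -2, -1} → 3 states.
Total: 6.

6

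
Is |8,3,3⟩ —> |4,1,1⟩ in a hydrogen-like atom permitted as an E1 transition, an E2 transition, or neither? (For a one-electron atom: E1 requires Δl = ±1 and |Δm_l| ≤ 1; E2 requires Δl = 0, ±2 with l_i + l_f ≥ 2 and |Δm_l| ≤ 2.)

E2

Δl = 1 − 3 = -2; l_i + l_f = 4.
Δm_l = -2.
E1 (Δl = ±1, |Δm_l| ≤ 1): not satisfied.
E2 (Δl = 0,±2, l_i+l_f ≥ 2, |Δm_l| ≤ 2): satisfied.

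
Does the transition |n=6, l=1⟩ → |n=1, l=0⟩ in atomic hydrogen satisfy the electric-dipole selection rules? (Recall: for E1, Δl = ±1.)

allowed

l: 1 → 0 (Δl = -1). Δl = ±1 ok.
All E1 selection rules are satisfied.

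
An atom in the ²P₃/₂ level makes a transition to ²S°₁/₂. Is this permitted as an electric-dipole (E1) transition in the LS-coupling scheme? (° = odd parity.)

Parity must change: even → odd — passes.
ΔS = 0: S: 1/2 → 1/2 — passes.
ΔL = 0, ±1 (not L=0↔0): L: 1 → 0, ΔL = -1 — passes.
ΔJ = 0, ±1 (not J=0↔0): J: 3/2 → 1/2, ΔJ = -1 — passes.
All four E1 rules are satisfied.

allowed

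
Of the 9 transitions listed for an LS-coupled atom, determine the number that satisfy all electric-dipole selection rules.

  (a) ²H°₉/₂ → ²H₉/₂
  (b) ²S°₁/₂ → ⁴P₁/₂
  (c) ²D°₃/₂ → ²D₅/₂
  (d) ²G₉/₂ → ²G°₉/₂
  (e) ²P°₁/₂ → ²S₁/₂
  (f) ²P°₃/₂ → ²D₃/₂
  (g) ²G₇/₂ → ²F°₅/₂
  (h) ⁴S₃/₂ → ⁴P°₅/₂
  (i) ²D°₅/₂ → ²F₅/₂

8

(a) allowed
(b) forbidden (ΔS fails)
(c) allowed
(d) allowed
(e) allowed
(f) allowed
(g) allowed
(h) allowed
(i) allowed
Total allowed: 8 of 9.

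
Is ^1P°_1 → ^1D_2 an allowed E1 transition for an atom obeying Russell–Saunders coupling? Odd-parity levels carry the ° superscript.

allowed

Initial level: S=0, L=1, J=1, parity odd. Final level: S=0, L=2, J=2, parity even.
Parity must change: odd → even — satisfied.
ΔS = 0: S: 0 → 0 — satisfied.
ΔL = 0, ±1 (not L=0↔0): L: 1 → 2, ΔL = +1 — satisfied.
ΔJ = 0, ±1 (not J=0↔0): J: 1 → 2, ΔJ = +1 — satisfied.
All four E1 rules are satisfied.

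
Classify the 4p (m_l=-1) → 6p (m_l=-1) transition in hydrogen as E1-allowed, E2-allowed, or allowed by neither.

E2

Δl = 1 − 1 = +0; l_i + l_f = 2.
Δm_l = +0.
E1 (Δl = ±1, |Δm_l| ≤ 1): not satisfied.
E2 (Δl = 0,±2, l_i+l_f ≥ 2, |Δm_l| ≤ 2): satisfied.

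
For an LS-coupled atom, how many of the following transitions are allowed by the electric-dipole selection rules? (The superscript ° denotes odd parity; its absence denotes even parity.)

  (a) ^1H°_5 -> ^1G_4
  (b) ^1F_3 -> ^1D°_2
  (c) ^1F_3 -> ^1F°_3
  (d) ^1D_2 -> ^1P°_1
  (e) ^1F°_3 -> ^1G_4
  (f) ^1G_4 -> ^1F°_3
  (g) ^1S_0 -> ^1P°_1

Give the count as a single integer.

(a) allowed
(b) allowed
(c) allowed
(d) allowed
(e) allowed
(f) allowed
(g) allowed
Total allowed: 7 of 7.

7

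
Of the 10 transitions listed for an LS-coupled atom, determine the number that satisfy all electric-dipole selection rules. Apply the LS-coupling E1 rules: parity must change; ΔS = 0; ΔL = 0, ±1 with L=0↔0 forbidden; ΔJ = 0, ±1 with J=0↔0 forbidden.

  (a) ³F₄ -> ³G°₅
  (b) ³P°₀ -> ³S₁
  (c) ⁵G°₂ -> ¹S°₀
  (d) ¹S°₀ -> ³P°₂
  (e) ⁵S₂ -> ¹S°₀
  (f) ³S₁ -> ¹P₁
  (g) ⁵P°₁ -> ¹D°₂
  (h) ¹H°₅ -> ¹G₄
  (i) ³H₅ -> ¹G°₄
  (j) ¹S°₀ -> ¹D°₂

3

(a) allowed
(b) allowed
(c) forbidden (parity, ΔS, ΔL, ΔJ fail)
(d) forbidden (parity, ΔS, ΔJ fail)
(e) forbidden (ΔS, ΔL, ΔJ fail)
(f) forbidden (parity, ΔS fail)
(g) forbidden (parity, ΔS fail)
(h) allowed
(i) forbidden (ΔS fails)
(j) forbidden (parity, ΔL, ΔJ fail)
Total allowed: 3 of 10.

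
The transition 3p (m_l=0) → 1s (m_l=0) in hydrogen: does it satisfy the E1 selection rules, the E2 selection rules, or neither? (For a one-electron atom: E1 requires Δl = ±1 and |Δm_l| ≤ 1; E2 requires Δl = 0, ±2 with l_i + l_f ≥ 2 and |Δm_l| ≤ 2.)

E1

Δl = 0 − 1 = -1; l_i + l_f = 1.
Δm_l = +0.
E1 (Δl = ±1, |Δm_l| ≤ 1): satisfied.
E2 (Δl = 0,±2, l_i+l_f ≥ 2, |Δm_l| ≤ 2): not satisfied.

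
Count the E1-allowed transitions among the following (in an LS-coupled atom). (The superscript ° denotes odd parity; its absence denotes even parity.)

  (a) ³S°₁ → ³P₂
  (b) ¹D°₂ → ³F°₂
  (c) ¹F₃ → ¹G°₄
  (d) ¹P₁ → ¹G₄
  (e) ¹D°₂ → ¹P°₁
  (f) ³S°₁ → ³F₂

(a) allowed
(b) forbidden (parity, ΔS fail)
(c) allowed
(d) forbidden (parity, ΔL, ΔJ fail)
(e) forbidden (parity fails)
(f) forbidden (ΔL fails)
Total allowed: 2 of 6.

2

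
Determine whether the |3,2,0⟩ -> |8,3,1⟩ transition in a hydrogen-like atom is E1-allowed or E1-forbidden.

Initial l = 2, final l = 3, so Δl = +1. E1 requires Δl = ±1: satisfied.
Δm_l = 1 − (0) = +1. E1 requires Δm_l = 0, ±1: satisfied.
All E1 selection rules are satisfied.

allowed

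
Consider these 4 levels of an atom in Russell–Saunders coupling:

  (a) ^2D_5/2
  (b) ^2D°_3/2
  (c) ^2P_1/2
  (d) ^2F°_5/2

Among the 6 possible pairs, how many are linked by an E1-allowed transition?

(a)–(b): allowed.
(a)–(c): forbidden (parity, ΔJ).
(a)–(d): allowed.
(b)–(c): allowed.
(b)–(d): forbidden (parity).
(c)–(d): forbidden (ΔL, ΔJ).
Allowed pairs: 3 of 6.

3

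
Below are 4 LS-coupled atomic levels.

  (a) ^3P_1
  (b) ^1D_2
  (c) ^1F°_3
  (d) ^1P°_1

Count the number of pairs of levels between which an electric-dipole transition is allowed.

(a)–(b): forbidden (parity, ΔS).
(a)–(c): forbidden (ΔS, ΔL, ΔJ).
(a)–(d): forbidden (ΔS).
(b)–(c): allowed.
(b)–(d): allowed.
(c)–(d): forbidden (parity, ΔL, ΔJ).
Allowed pairs: 2 of 6.

2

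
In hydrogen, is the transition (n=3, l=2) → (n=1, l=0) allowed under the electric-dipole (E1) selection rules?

forbidden

Δl = 0 − 2 = -2; the E1 rule Δl = ±1 is ✗.
The transition is electric-dipole forbidden.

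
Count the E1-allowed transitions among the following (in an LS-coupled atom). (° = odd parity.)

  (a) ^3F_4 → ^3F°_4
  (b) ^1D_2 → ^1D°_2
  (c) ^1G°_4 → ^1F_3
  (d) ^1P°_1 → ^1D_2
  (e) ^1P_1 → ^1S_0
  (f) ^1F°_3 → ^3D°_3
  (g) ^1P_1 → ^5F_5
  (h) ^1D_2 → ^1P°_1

(a) allowed
(b) allowed
(c) allowed
(d) allowed
(e) forbidden (parity fails)
(f) forbidden (parity, ΔS fail)
(g) forbidden (parity, ΔS, ΔL, ΔJ fail)
(h) allowed
Total allowed: 5 of 8.

5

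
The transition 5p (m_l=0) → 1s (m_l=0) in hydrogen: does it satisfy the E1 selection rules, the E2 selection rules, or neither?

E1

Δl = 0 − 1 = -1; l_i + l_f = 1.
Δm_l = +0.
E1 (Δl = ±1, |Δm_l| ≤ 1): satisfied.
E2 (Δl = 0,±2, l_i+l_f ≥ 2, |Δm_l| ≤ 2): not satisfied.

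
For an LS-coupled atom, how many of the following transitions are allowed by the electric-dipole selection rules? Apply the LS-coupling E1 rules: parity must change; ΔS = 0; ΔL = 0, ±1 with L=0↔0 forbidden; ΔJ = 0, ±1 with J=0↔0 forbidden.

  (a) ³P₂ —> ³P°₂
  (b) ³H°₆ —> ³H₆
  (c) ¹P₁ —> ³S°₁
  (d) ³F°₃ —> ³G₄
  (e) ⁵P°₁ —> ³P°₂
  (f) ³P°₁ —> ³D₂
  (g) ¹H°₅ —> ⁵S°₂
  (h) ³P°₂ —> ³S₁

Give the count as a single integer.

(a) allowed
(b) allowed
(c) forbidden (ΔS fails)
(d) allowed
(e) forbidden (parity, ΔS fail)
(f) allowed
(g) forbidden (parity, ΔS, ΔL, ΔJ fail)
(h) allowed
Total allowed: 5 of 8.

5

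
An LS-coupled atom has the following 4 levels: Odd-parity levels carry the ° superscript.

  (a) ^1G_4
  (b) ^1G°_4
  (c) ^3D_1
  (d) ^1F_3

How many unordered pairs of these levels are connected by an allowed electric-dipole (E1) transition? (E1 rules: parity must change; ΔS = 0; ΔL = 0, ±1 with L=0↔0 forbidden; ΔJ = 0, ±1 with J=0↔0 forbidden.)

2

(a)–(b): allowed.
(a)–(c): forbidden (parity, ΔS, ΔL, ΔJ).
(a)–(d): forbidden (parity).
(b)–(c): forbidden (ΔS, ΔL, ΔJ).
(b)–(d): allowed.
(c)–(d): forbidden (parity, ΔS, ΔJ).
Allowed pairs: 2 of 6.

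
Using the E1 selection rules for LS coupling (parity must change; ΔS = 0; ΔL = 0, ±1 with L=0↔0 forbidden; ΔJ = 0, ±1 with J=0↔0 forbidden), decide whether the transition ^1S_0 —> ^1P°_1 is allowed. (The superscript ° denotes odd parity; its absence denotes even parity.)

Reading off the term symbols: S 0→0, L 0→1, J 0→1, parity even→odd.
ΔL = 0, ±1 (not L=0↔0): L: 0 → 1, ΔL = +1 — passes.
Parity must change: even → odd — passes.
ΔJ = 0, ±1 (not J=0↔0): J: 0 → 1, ΔJ = +1 — passes.
ΔS = 0: S: 0 → 0 — passes.
All four E1 rules are satisfied.

allowed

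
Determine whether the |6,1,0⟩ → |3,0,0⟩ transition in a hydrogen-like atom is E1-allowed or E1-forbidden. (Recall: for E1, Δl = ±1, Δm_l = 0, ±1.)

allowed

l: 1 → 0 (Δl = -1). Δl = ±1 ok.
m_l: 0 → 0 (Δm_l = +0). |Δm_l| ≤ 1 ok.
All E1 selection rules are satisfied.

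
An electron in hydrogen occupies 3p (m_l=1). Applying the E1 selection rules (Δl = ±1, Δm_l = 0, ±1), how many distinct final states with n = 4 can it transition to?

E1 requires Δl = ±1, so l_f ∈ {0, 2}; with 0 ≤ l_f ≤ n_f−1 = 3, the allowed l_f values are {0, 2}.
For l_f = 0: m_f ∈ {m_i−1, m_i, m_i+1} ∩ [−0, 0] = {0} → 1 state.
For l_f = 2: m_f ∈ {m_i−1, m_i, m_i+1} ∩ [−2, 2] = {0, 1, 2} → 3 states.
Total: 4.

4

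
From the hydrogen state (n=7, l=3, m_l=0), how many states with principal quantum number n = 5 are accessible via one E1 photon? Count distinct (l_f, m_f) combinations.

6

E1 requires Δl = ±1, so l_f ∈ {2, 4}; with 0 ≤ l_f ≤ n_f−1 = 4, the allowed l_f values are {2, 4}.
For l_f = 2: m_f ∈ {m_i−1, m_i, m_i+1} ∩ [−2, 2] = {-1, 0, 1} → 3 states.
For l_f = 4: m_f ∈ {m_i−1, m_i, m_i+1} ∩ [−4, 4] = {-1, 0, 1} → 3 states.
Total: 6.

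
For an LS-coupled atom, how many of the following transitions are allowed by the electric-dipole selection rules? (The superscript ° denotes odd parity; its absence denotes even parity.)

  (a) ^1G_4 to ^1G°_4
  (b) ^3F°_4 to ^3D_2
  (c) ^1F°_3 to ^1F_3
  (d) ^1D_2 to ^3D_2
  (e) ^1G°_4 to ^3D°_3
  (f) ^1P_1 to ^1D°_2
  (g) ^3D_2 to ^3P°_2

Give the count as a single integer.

4

(a) allowed
(b) forbidden (ΔJ fails)
(c) allowed
(d) forbidden (parity, ΔS fail)
(e) forbidden (parity, ΔS, ΔL fail)
(f) allowed
(g) allowed
Total allowed: 4 of 7.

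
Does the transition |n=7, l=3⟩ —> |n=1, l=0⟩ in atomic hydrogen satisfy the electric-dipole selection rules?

Initial l = 3, final l = 0, so Δl = -3. E1 requires Δl = ±1: fails.
The transition is electric-dipole forbidden.

forbidden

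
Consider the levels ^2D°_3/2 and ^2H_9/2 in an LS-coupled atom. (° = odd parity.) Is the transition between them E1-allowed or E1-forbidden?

Reading off the term symbols: S 1/2→1/2, L 2→5, J 3/2→9/2, parity odd→even.
Parity must change: odd → even — passes.
ΔS = 0: S: 1/2 → 1/2 — passes.
ΔL = 0, ±1 (not L=0↔0): L: 2 → 5, ΔL = +3 — fails.
ΔJ = 0, ±1 (not J=0↔0): J: 3/2 → 9/2, ΔJ = +3 — fails.
Rule(s) violated: ΔL, ΔJ.

forbidden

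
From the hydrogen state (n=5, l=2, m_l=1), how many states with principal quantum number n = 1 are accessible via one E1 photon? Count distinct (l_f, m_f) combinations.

0

E1 requires l_f ∈ {1, 3}, but neither lies in [0, 0], so no final state is reachable.
Total: 0.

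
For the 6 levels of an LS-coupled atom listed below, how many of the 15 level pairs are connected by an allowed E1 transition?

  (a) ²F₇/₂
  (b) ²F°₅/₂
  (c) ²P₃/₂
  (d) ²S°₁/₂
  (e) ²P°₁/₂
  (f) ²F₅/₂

4

(a)–(b): allowed.
(a)–(c): forbidden (parity, ΔL, ΔJ).
(a)–(d): forbidden (ΔL, ΔJ).
(a)–(e): forbidden (ΔL, ΔJ).
(a)–(f): forbidden (parity).
(b)–(c): forbidden (ΔL).
(b)–(d): forbidden (parity, ΔL, ΔJ).
(b)–(e): forbidden (parity, ΔL, ΔJ).
(b)–(f): allowed.
(c)–(d): allowed.
(c)–(e): allowed.
(c)–(f): forbidden (parity, ΔL).
(d)–(e): forbidden (parity).
(d)–(f): forbidden (ΔL, ΔJ).
(e)–(f): forbidden (ΔL, ΔJ).
Allowed pairs: 4 of 15.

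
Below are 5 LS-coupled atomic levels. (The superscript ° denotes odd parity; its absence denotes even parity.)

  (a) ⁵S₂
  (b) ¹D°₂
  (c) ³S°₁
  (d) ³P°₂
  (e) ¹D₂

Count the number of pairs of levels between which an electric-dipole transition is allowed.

1

(a)–(b): forbidden (ΔS, ΔL).
(a)–(c): forbidden (ΔS, ΔL).
(a)–(d): forbidden (ΔS).
(a)–(e): forbidden (parity, ΔS, ΔL).
(b)–(c): forbidden (parity, ΔS, ΔL).
(b)–(d): forbidden (parity, ΔS).
(b)–(e): allowed.
(c)–(d): forbidden (parity).
(c)–(e): forbidden (ΔS, ΔL).
(d)–(e): forbidden (ΔS).
Allowed pairs: 1 of 10.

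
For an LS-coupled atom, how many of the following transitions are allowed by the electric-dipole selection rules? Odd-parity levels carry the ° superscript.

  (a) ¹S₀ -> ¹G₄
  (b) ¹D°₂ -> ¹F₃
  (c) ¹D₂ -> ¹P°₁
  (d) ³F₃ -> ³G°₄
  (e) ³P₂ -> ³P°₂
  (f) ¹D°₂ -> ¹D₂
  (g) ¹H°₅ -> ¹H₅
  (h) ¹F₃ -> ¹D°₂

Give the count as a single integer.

7

(a) forbidden (parity, ΔL, ΔJ fail)
(b) allowed
(c) allowed
(d) allowed
(e) allowed
(f) allowed
(g) allowed
(h) allowed
Total allowed: 7 of 8.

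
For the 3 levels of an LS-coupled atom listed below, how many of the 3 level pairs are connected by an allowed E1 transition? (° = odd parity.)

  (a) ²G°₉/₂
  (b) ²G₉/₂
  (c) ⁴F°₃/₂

1

(a)–(b): allowed.
(a)–(c): forbidden (parity, ΔS, ΔJ).
(b)–(c): forbidden (ΔS, ΔJ).
Allowed pairs: 1 of 3.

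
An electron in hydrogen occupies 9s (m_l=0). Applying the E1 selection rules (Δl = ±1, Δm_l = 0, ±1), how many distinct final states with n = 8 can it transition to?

3

E1 requires Δl = ±1, so l_f ∈ {-1, 1}; with 0 ≤ l_f ≤ n_f−1 = 7, the allowed l_f values are {1}.
For l_f = 1: m_f ∈ {m_i−1, m_i, m_i+1} ∩ [−1, 1] = {-1, 0, 1} → 3 states.
Total: 3.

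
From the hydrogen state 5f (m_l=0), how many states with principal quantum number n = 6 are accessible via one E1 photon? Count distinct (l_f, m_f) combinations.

E1 requires Δl = ±1, so l_f ∈ {2, 4}; with 0 ≤ l_f ≤ n_f−1 = 5, the allowed l_f values are {2, 4}.
For l_f = 2: m_f ∈ {m_i−1, m_i, m_i+1} ∩ [−2, 2] = {-1, 0, 1} → 3 states.
For l_f = 4: m_f ∈ {m_i−1, m_i, m_i+1} ∩ [−4, 4] = {-1, 0, 1} → 3 states.
Total: 6.

6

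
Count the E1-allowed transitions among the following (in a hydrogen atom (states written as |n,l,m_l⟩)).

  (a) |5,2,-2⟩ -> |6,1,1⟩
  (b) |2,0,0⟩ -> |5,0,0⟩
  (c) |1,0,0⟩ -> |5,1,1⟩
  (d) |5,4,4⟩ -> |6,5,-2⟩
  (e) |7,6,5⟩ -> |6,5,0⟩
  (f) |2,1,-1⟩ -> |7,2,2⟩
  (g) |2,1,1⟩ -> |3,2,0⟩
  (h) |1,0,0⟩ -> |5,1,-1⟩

3

(a) forbidden — Δm_l = +3 (E1 requires Δm_l = 0, ±1)
(b) forbidden — Δl = +0 (E1 requires Δl = ±1)
(c) allowed
(d) forbidden — Δm_l = -6 (E1 requires Δm_l = 0, ±1)
(e) forbidden — Δm_l = -5 (E1 requires Δm_l = 0, ±1)
(f) forbidden — Δm_l = +3 (E1 requires Δm_l = 0, ±1)
(g) allowed
(h) allowed
Total allowed: 3 of 8.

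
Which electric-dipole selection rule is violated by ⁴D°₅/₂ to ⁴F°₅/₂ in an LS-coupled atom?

Parity must change: odd → odd — fails.
ΔS = 0: S: 3/2 → 3/2 — ok.
ΔL = 0, ±1 (not L=0↔0): L: 2 → 3, ΔL = +1 — ok.
ΔJ = 0, ±1 (not J=0↔0): J: 5/2 → 5/2, ΔJ = +0 — ok.

parity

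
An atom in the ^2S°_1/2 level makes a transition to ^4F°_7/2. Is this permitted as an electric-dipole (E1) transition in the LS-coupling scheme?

Reading off the term symbols: S 1/2→3/2, L 0→3, J 1/2→7/2, parity odd→odd.
Parity must change: odd → odd — fails.
ΔS = 0: S: 1/2 → 3/2 — fails.
ΔL = 0, ±1 (not L=0↔0): L: 0 → 3, ΔL = +3 — fails.
ΔJ = 0, ±1 (not J=0↔0): J: 1/2 → 7/2, ΔJ = +3 — fails.
Rule(s) violated: parity, ΔS, ΔL, ΔJ.

forbidden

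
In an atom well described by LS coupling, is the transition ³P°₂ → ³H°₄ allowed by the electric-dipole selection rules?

Reading off the term symbols: S 1→1, L 1→5, J 2→4, parity odd→odd.
Parity must change: odd → odd — violated.
ΔS = 0: S: 1 → 1 — satisfied.
ΔL = 0, ±1 (not L=0↔0): L: 1 → 5, ΔL = +4 — violated.
ΔJ = 0, ±1 (not J=0↔0): J: 2 → 4, ΔJ = +2 — violated.
Rule(s) violated: parity, ΔL, ΔJ.

forbidden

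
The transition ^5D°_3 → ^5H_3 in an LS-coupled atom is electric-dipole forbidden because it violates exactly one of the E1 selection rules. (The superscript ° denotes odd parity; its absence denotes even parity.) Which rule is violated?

the ΔL = 0, ±1 rule

Reading off the term symbols: S 2→2, L 2→5, J 3→3, parity odd→even.
Parity must change: odd → even — ✓.
ΔS = 0: S: 2 → 2 — ✓.
ΔL = 0, ±1 (not L=0↔0): L: 2 → 5, ΔL = +3 — ✗.
ΔJ = 0, ±1 (not J=0↔0): J: 3 → 3, ΔJ = +0 — ✓.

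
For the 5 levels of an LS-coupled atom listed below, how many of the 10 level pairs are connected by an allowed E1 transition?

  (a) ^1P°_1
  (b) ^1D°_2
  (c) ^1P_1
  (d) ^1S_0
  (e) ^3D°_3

(a)–(b): forbidden (parity).
(a)–(c): allowed.
(a)–(d): allowed.
(a)–(e): forbidden (parity, ΔS, ΔJ).
(b)–(c): allowed.
(b)–(d): forbidden (ΔL, ΔJ).
(b)–(e): forbidden (parity, ΔS).
(c)–(d): forbidden (parity).
(c)–(e): forbidden (ΔS, ΔJ).
(d)–(e): forbidden (ΔS, ΔL, ΔJ).
Allowed pairs: 3 of 10.

3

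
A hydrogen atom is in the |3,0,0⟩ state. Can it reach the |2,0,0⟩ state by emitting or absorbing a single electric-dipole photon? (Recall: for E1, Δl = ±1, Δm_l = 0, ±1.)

Δl = 0 − 0 = +0; the E1 rule Δl = ±1 is violated.
Δm_l = 0 − (0) = +0. E1 requires Δm_l = 0, ±1: satisfied.
The transition is electric-dipole forbidden.

forbidden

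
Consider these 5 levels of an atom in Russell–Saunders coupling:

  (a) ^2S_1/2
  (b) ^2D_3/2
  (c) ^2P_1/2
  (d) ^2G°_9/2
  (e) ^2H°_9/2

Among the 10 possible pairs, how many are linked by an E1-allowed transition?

0

(a)–(b): forbidden (parity, ΔL).
(a)–(c): forbidden (parity).
(a)–(d): forbidden (ΔL, ΔJ).
(a)–(e): forbidden (ΔL, ΔJ).
(b)–(c): forbidden (parity).
(b)–(d): forbidden (ΔL, ΔJ).
(b)–(e): forbidden (ΔL, ΔJ).
(c)–(d): forbidden (ΔL, ΔJ).
(c)–(e): forbidden (ΔL, ΔJ).
(d)–(e): forbidden (parity).
Allowed pairs: 0 of 10.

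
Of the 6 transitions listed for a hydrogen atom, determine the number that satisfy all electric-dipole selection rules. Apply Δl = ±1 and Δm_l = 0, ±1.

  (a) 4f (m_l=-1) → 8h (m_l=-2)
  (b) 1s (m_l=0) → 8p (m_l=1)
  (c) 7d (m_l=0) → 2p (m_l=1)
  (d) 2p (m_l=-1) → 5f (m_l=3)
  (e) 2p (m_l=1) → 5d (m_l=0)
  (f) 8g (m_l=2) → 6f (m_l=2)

(a) forbidden — Δl = +2 (E1 requires Δl = ±1)
(b) allowed
(c) allowed
(d) forbidden — Δl = +2 (E1 requires Δl = ±1); Δm_l = +4 (E1 requires Δm_l = 0, ±1)
(e) allowed
(f) allowed
Total allowed: 4 of 6.

4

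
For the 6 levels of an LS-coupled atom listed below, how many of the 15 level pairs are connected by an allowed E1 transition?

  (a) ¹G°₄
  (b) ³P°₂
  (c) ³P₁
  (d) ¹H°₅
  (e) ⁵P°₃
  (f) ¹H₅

(a)–(b): forbidden (parity, ΔS, ΔL, ΔJ).
(a)–(c): forbidden (ΔS, ΔL, ΔJ).
(a)–(d): forbidden (parity).
(a)–(e): forbidden (parity, ΔS, ΔL).
(a)–(f): allowed.
(b)–(c): allowed.
(b)–(d): forbidden (parity, ΔS, ΔL, ΔJ).
(b)–(e): forbidden (parity, ΔS).
(b)–(f): forbidden (ΔS, ΔL, ΔJ).
(c)–(d): forbidden (ΔS, ΔL, ΔJ).
(c)–(e): forbidden (ΔS, ΔJ).
(c)–(f): forbidden (parity, ΔS, ΔL, ΔJ).
(d)–(e): forbidden (parity, ΔS, ΔL, ΔJ).
(d)–(f): allowed.
(e)–(f): forbidden (ΔS, ΔL, ΔJ).
Allowed pairs: 3 of 15.

3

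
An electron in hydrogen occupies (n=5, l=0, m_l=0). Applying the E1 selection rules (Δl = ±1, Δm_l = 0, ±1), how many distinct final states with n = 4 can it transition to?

3

E1 requires Δl = ±1, so l_f ∈ {-1, 1}; with 0 ≤ l_f ≤ n_f−1 = 3, the allowed l_f values are {1}.
For l_f = 1: m_f ∈ {m_i−1, m_i, m_i+1} ∩ [−1, 1] = {-1, 0, 1} → 3 states.
Total: 3.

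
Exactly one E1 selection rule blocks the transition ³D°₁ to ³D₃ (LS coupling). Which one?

Parity must change: odd → even — passes.
ΔS = 0: S: 1 → 1 — passes.
ΔL = 0, ±1 (not L=0↔0): L: 2 → 2, ΔL = +0 — passes.
ΔJ = 0, ±1 (not J=0↔0): J: 1 → 3, ΔJ = +2 — fails.

the ΔJ = 0, ±1 rule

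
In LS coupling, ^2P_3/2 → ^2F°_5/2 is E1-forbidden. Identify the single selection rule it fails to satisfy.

the ΔL = 0, ±1 rule

Initial level: S=1/2, L=1, J=3/2, parity even. Final level: S=1/2, L=3, J=5/2, parity odd.
Parity must change: even → odd — satisfied.
ΔS = 0: S: 1/2 → 1/2 — satisfied.
ΔL = 0, ±1 (not L=0↔0): L: 1 → 3, ΔL = +2 — violated.
ΔJ = 0, ±1 (not J=0↔0): J: 3/2 → 5/2, ΔJ = +1 — satisfied.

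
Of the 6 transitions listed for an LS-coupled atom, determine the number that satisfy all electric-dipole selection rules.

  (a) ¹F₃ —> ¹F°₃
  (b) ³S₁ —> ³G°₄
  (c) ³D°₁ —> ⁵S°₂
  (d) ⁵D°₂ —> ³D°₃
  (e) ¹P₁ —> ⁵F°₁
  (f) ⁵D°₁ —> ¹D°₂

(a) allowed
(b) forbidden (ΔL, ΔJ fail)
(c) forbidden (parity, ΔS, ΔL fail)
(d) forbidden (parity, ΔS fail)
(e) forbidden (ΔS, ΔL fail)
(f) forbidden (parity, ΔS fail)
Total allowed: 1 of 6.

1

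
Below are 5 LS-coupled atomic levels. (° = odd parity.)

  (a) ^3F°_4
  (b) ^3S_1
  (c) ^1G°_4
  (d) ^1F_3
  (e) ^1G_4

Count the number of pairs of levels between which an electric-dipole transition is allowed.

2

(a)–(b): forbidden (ΔL, ΔJ).
(a)–(c): forbidden (parity, ΔS).
(a)–(d): forbidden (ΔS).
(a)–(e): forbidden (ΔS).
(b)–(c): forbidden (ΔS, ΔL, ΔJ).
(b)–(d): forbidden (parity, ΔS, ΔL, ΔJ).
(b)–(e): forbidden (parity, ΔS, ΔL, ΔJ).
(c)–(d): allowed.
(c)–(e): allowed.
(d)–(e): forbidden (parity).
Allowed pairs: 2 of 10.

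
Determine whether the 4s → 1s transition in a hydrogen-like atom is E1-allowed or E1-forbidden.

Δl = 0 − 0 = +0; the E1 rule Δl = ±1 is ✗.
The transition is electric-dipole forbidden.

forbidden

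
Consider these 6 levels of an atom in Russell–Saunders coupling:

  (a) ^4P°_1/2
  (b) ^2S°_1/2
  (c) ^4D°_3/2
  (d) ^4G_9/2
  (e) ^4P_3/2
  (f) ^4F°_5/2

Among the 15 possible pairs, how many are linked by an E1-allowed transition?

(a)–(b): forbidden (parity, ΔS).
(a)–(c): forbidden (parity).
(a)–(d): forbidden (ΔL, ΔJ).
(a)–(e): allowed.
(a)–(f): forbidden (parity, ΔL, ΔJ).
(b)–(c): forbidden (parity, ΔS, ΔL).
(b)–(d): forbidden (ΔS, ΔL, ΔJ).
(b)–(e): forbidden (ΔS).
(b)–(f): forbidden (parity, ΔS, ΔL, ΔJ).
(c)–(d): forbidden (ΔL, ΔJ).
(c)–(e): allowed.
(c)–(f): forbidden (parity).
(d)–(e): forbidden (parity, ΔL, ΔJ).
(d)–(f): forbidden (ΔJ).
(e)–(f): forbidden (ΔL).
Allowed pairs: 2 of 15.

2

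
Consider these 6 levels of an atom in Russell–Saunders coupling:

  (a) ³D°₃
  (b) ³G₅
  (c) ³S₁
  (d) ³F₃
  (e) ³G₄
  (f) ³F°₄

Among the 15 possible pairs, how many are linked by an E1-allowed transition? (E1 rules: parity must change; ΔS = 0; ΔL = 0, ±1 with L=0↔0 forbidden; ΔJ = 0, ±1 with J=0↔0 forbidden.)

(a)–(b): forbidden (ΔL, ΔJ).
(a)–(c): forbidden (ΔL, ΔJ).
(a)–(d): allowed.
(a)–(e): forbidden (ΔL).
(a)–(f): forbidden (parity).
(b)–(c): forbidden (parity, ΔL, ΔJ).
(b)–(d): forbidden (parity, ΔJ).
(b)–(e): forbidden (parity).
(b)–(f): allowed.
(c)–(d): forbidden (parity, ΔL, ΔJ).
(c)–(e): forbidden (parity, ΔL, ΔJ).
(c)–(f): forbidden (ΔL, ΔJ).
(d)–(e): forbidden (parity).
(d)–(f): allowed.
(e)–(f): allowed.
Allowed pairs: 4 of 15.

4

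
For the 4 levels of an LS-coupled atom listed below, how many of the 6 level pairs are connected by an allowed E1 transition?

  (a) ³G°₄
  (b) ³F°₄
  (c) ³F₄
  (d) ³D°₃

3

(a)–(b): forbidden (parity).
(a)–(c): allowed.
(a)–(d): forbidden (parity, ΔL).
(b)–(c): allowed.
(b)–(d): forbidden (parity).
(c)–(d): allowed.
Allowed pairs: 3 of 6.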